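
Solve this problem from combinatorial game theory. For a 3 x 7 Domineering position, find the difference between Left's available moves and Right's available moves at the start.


Board is 3 x 7 (rows x cols).
Left (vertical) placements: (rows-1) * cols = 2 * 7 = 14
Right (horizontal) placements: rows * (cols-1) = 3 * 6 = 18
Advantage = Left - Right = 14 - 18 = -4

-4


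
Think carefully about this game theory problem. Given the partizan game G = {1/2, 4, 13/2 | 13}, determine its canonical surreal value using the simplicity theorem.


Left options: {1/2, 4, 13/2}, max = 13/2
Right options: {13}, min = 13
All options are numbers and max(Left) < min(Right), so by the simplicity theorem the value is the simplest (earliest-born) number strictly between 13/2 and 13.
Integers 7 through 12 all lie strictly between 13/2 and 13.
Among integers, the simplest (lowest birthday = smallest |n|; 0 is born on day 0, +-n on day n) is 7.
No non-integer in the interval can be simpler: if x is a non-integer in the interval, then floor(x) or ceil(x) also lies in the interval (the interval contains an integer), and both are proper prefixes of x's sign expansion, i.e. born earlier. So the game value is 7.
Game value = 7

7


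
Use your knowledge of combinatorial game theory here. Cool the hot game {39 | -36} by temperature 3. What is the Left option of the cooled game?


Original game: {39 | -36} (a switch {a | b} with a > b).
Cooling by t (for t below the temperature (a - b)/2 = 75/2) taxes each move by t: {a | b} cooled by t is {a - t | b + t}.
Cooling amount: t = 3
Cooled Left option: 39 - 3 = 36
Cooled Right option: -36 + 3 = -33
Cooled game: {36 | -33}
Left option = 36

36


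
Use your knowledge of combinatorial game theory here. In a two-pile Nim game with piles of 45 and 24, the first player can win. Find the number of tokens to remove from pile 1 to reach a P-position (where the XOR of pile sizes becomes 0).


Piles: 45 and 24
Current XOR: 45 XOR 24 = 53 (non-zero, so this is an N-position).
To make the XOR zero, we need to find a move that balances the piles.
For pile 1 (size 45): target = 45 XOR 53 = 24
We reduce pile 1 from 45 to 24.
Tokens removed: 45 - 24 = 21
Verification: 24 XOR 24 = 0

21


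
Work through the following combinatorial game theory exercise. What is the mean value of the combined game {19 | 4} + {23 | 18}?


G1 = {19 | 4}, G2 = {23 | 18}
Each is a switch {a | b} with numbers a > b; its mean value is (a + b)/2, and mean value is additive over game sums: m(G1 + G2) = m(G1) + m(G2).
Mean of G1 = (19 + (4))/2 = 23/2 = 23/2
Mean of G2 = (23 + (18))/2 = 41/2 = 41/2
Mean of G1 + G2 = 23/2 + 41/2 = 32

32


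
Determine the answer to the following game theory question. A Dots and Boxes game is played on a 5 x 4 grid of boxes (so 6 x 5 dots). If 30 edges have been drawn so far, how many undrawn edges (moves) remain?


Grid: 5 x 4 boxes, i.e. 6 rows and 5 columns of dots.
Horizontal edges: (rows + 1) * cols = 6 * 4 = 24
Vertical edges: rows * (cols + 1) = 5 * 5 = 25
Total edges: 24 + 25 = 49
Edges drawn: 30
Remaining: 49 - 30 = 19

19


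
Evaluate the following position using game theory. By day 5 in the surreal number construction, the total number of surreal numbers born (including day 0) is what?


Day 0: {|} = 0 is born. Count = 1.
Day n: the number of surreal numbers born by day n is 2^(n+1) - 1.
By day 0: 2^1 - 1 = 1
By day 1: 2^2 - 1 = 3
By day 2: 2^3 - 1 = 7
By day 3: 2^4 - 1 = 15
By day 4: 2^5 - 1 = 31
By day 5: 2^6 - 1 = 63
By day 5: 63 surreal numbers.

63


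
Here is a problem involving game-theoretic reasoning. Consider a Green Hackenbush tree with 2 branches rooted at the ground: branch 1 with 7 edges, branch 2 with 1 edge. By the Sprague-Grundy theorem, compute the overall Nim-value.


The tree has 2 branches from the ground vertex.
In Green Hackenbush, the Nim-value of a simple path of length k is k.
Branch 1: length 7, Nim-value = 7
Branch 2: length 1, Nim-value = 1
Total Nim-value = XOR of all branch values:
0 XOR 7 = 7
7 XOR 1 = 6
Nim-value of the tree = 6

6


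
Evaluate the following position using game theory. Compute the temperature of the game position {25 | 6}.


The game is {25 | 6}, a switch {a | b} with numbers a > b.
Cooling {a | b} by t gives {a - t | b + t}, which stops being hot when a - t = b + t, i.e. at t = (a - b)/2. So the temperature of a switch is (a - b)/2.
Temperature = (Left option - Right option) / 2
= (25 - (6)) / 2
= 19 / 2
= 19/2

19/2


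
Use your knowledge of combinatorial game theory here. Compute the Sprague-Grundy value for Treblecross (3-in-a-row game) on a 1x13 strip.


Treblecross: place X on empty cells; 3-in-a-row wins.
Playing within two cells of an existing X lets the opponent win at once, so sensible play treats the cells i-2..i+2 around each X as dead. The player left with no safe cell loses, so this is a normal-play take-away game on strips of safe cells.
Placing X at cell i (0-indexed) of a strip of k safe cells leaves independent strips of sizes max(0, i-2) and max(0, k-i-3). Hence G(k) = mex{ G(max(0,i-2)) XOR G(max(0,k-i-3)) : 0 <= i < k }, with G(0) = 0.
G(1): splits (0,0):0^0=0 -> mex({0}) = 1
G(2): splits (0,0):0^0=0 -> mex({0}) = 1
G(3): splits (0,0):0^0=0 -> mex({0}) = 1
G(4): splits (0,1):0^1=1 (0,0):0^0=0 -> mex({0, 1}) = 2
G(5): splits (0,2):0^1=1 (0,1):0^1=1 (0,0):0^0=0 -> mex({0, 1}) = 2
G(6) = mex({1}) = 0
G(7) = mex({0, 1, 2}) = 3
G(8) = mex({0, 1, 2}) = 3
G(9) = mex({0, 2}) = 1
G(10) = mex({0, 2, 3}) = 1
G(11) = mex({0, 3}) = 1
G(12) = mex({1, 3}) = 0
G(13) = mex({0, 1, 2, 3}) = 4
Therefore G(13) = 4.

4


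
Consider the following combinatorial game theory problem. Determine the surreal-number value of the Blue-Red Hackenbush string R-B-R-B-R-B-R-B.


Edges (from ground): R-B-R-B-R-B-R-B
By Berlekamp's sign-expansion rule, a Blue-Red Hackenbush stalk has the value of the surreal number whose sign sequence is the edge sequence with B -> + and R -> -.
Sign sequence: -+-+-+-+
Trace the sign expansion in the surreal number tree, starting from 0:
Edge 1: R (sign -) -> bounds (-inf, 0), value = -1
Edge 2: B (sign +) -> bounds (-1, 0), value = -1/2
Edge 3: R (sign -) -> bounds (-1, -1/2), value = -3/4
Edge 4: B (sign +) -> bounds (-3/4, -1/2), value = -5/8
Edge 5: R (sign -) -> bounds (-3/4, -5/8), value = -11/16
Edge 6: B (sign +) -> bounds (-11/16, -5/8), value = -21/32
Edge 7: R (sign -) -> bounds (-11/16, -21/32), value = -43/64
Edge 8: B (sign +) -> bounds (-43/64, -21/32), value = -85/128
Game value = -85/128

-85/128


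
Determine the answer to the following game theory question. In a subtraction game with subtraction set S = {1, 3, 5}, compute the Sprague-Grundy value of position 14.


The subtraction set is S = {1, 3, 5}.
G(k) = mex{ G(k - s) : s in S, s <= k }. We compute iteratively: G(0) = 0.
G(1) = mex({0}) = 1
G(2) = mex({1}) = 0
G(3) = mex({0}) = 1
G(4) = mex({1}) = 0
G(5) = mex({0}) = 1
G(6) = mex({1}) = 0
Observe that G(2)..G(6) = 0, 1, 0, 1, 0 repeats G(0)..G(4) = 0, 1, 0, 1, 0.
For k >= max(S) = 5, G(k) is determined by the previous 5 values G(k-5)..G(k-1); a window of 5 consecutive values has recurred shifted by 2, so by induction G(k + 2) = G(k) for all k >= 0: the sequence is periodic from the start with period 2.
One period: G(0..1) = 0, 1.
14 mod 2 = 0, so G(14) = G(0) = 0.

0


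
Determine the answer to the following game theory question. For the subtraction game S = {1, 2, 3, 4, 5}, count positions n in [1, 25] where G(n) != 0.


Subtraction set S = {1, 2, 3, 4, 5}, so G(n) = n mod 6.
G(n) = 0 when n is a multiple of 6.
Multiples of 6 in [1, 25]: 4
N-positions (nonzero Grundy) = 25 - 4 = 21

21


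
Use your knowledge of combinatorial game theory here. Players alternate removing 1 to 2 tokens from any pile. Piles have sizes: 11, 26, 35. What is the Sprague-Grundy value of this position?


Subtraction set: {1, 2}
For this subtraction set, G(n) = n mod 3 (period = max + 1 = 3).
Pile 1 (size 11): G(11) = 11 mod 3 = 2
Pile 2 (size 26): G(26) = 26 mod 3 = 2
Pile 3 (size 35): G(35) = 35 mod 3 = 2
Total Grundy value = XOR of all: 2 XOR 2 XOR 2 = 2

2


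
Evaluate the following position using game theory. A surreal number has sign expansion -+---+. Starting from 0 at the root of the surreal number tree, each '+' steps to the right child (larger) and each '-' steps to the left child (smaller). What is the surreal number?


Sign expansion: -+---+
Rule: track bounds (lo, hi), initially (-inf, +inf). On '+', the current value becomes lo and we move to the simplest number in (value, hi): value + 1 if hi = +inf, otherwise the midpoint (value + hi)/2. On '-', the current value becomes hi and we move to value - 1 if lo = -inf, otherwise the midpoint (lo + value)/2.
Start at 0.
Step 1: sign = -, move left. Bounds: (-inf, 0). Value = -1
Step 2: sign = +, move right. Bounds: (-1, 0). Value = -1/2
Step 3: sign = -, move left. Bounds: (-1, -1/2). Value = -3/4
Step 4: sign = -, move left. Bounds: (-1, -3/4). Value = -7/8
Step 5: sign = -, move left. Bounds: (-1, -7/8). Value = -15/16
Step 6: sign = +, move right. Bounds: (-15/16, -7/8). Value = -29/32
The surreal number with sign expansion -+---+ is -29/32.

-29/32


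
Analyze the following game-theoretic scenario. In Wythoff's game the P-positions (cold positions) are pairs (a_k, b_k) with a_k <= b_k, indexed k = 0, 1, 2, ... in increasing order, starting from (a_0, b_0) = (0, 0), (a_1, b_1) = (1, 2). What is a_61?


By Wythoff's theorem, a_k = floor(k * phi) and b_k = floor(k * phi^2) = a_k + k, where phi = (1 + sqrt(5))/2 is the golden ratio.
phi = (1 + sqrt(5))/2 = 1.618034
k = 61
k * phi = 61 * 1.618034 = 98.700073
a_61 = floor(k * phi) = 98

98


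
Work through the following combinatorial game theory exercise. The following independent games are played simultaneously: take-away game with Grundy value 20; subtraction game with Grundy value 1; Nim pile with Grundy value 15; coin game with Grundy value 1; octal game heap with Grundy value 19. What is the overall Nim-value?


By the Sprague-Grundy theorem, the Grundy value of a sum of games is the XOR of individual Grundy values.
take-away game: Grundy value = 20. Running XOR: 0 XOR 20 = 20
subtraction game: Grundy value = 1. Running XOR: 20 XOR 1 = 21
Nim pile: Grundy value = 15. Running XOR: 21 XOR 15 = 26
coin game: Grundy value = 1. Running XOR: 26 XOR 1 = 27
octal game heap: Grundy value = 19. Running XOR: 27 XOR 19 = 8
The combined Grundy value is 8.

8


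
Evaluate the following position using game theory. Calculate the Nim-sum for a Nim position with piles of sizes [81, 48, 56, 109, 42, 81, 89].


We need the XOR (exclusive or) of all pile sizes.
After XOR-ing pile 1 (size 81): 0 XOR 81 = 81
After XOR-ing pile 2 (size 48): 81 XOR 48 = 97
After XOR-ing pile 3 (size 56): 97 XOR 56 = 89
After XOR-ing pile 4 (size 109): 89 XOR 109 = 52
After XOR-ing pile 5 (size 42): 52 XOR 42 = 30
After XOR-ing pile 6 (size 81): 30 XOR 81 = 79
After XOR-ing pile 7 (size 89): 79 XOR 89 = 22
The Nim-value of this position is 22.

22


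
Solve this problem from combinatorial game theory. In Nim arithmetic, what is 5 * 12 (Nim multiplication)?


Nim multiplication is bilinear over XOR: (u XOR v) * w = (u*w) XOR (v*w).
So we split each operand into its bit components and XOR the pairwise Nim products.
5 = 1 + 4 (as XOR of powers of 2).
12 = 4 + 8 (as XOR of powers of 2).
Using the standard Nim-product table on single bits:
  2*2 = 3,   2*4 = 8,   2*8 = 12,
  4*4 = 6,   4*8 = 11,  8*8 = 13,
and  1*x = x (identity), k*l = l*k (commutative).
Pairwise Nim products:
  1 * 4 = 4
  1 * 8 = 8
  4 * 4 = 6
  4 * 8 = 11
XOR them: 4 XOR 8 XOR 6 XOR 11 = 1.
Result: 5 * 12 = 1 (in Nim).

1


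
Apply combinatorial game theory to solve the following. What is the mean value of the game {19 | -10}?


Game = {19 | -10}, a switch {a | b} with numbers a > b.
Its thermograph has left wall a - t and right wall b + t, which meet at t = (a - b)/2, where both equal (a + b)/2. So the mast (mean value) is at (a + b)/2.
Mean = (19 + (-10))/2 = 9/2 = 9/2

9/2


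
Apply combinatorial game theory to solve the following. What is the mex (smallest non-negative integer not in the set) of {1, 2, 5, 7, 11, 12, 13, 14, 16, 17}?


Set = {1, 2, 5, 7, 11, 12, 13, 14, 16, 17}
0 is NOT in the set. This is the mex.
mex = 0

0


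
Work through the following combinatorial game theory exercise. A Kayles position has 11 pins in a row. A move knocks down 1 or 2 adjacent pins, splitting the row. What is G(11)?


Kayles: a move removes 1 or 2 adjacent pins from a contiguous row.
Removing pins from a row of k leaves two independent rows (a, b) with a + b = k - 1 (one pin) or a + b = k - 2 (two pins); an end removal gives a = 0.
By Sprague-Grundy, G(k) = mex{ G(a) XOR G(b) } over all these splits. G(0) = 0.
G(1): splits (0,0):0^0=0 -> mex({0}) = 1
G(2): splits (0,1):0^1=1 (0,0):0^0=0 -> mex({0, 1}) = 2
G(3): splits (0,2):0^2=2 (1,1):1^1=0 (0,1):0^1=1 -> mex({0, 1, 2}) = 3
G(4): splits (0,3):0^3=3 (1,2):1^2=3 (0,2):0^2=2 (1,1):1^1=0 -> mex({0, 2, 3}) = 1
G(5): splits (0,4):0^1=1 (1,3):1^3=2 (2,2):2^2=0 (0,3):0^3=3 (1,2):1^2=3 -> mex({0, 1, 2, 3}) = 4
G(6) = mex({0, 1, 2, 4}) = 3
G(7) = mex({0, 1, 3, 4, 5}) = 2
G(8) = mex({0, 2, 3, 5, 6}) = 1
G(9) = mex({0, 1, 2, 3, 6, 7}) = 4
G(10) = mex({0, 1, 3, 4, 5, 7}) = 2
G(11) = mex({0, 1, 2, 3, 4, 5}) = 6
Therefore G(11) = 6.

6


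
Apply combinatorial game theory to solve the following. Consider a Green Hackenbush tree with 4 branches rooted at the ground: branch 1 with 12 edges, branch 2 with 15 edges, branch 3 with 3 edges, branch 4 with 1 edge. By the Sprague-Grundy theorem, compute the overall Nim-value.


The tree has 4 branches from the ground vertex.
In Green Hackenbush, the Nim-value of a simple path of length k is k.
Branch 1: length 12, Nim-value = 12
Branch 2: length 15, Nim-value = 15
Branch 3: length 3, Nim-value = 3
Branch 4: length 1, Nim-value = 1
Total Nim-value = XOR of all branch values:
0 XOR 12 = 12
12 XOR 15 = 3
3 XOR 3 = 0
0 XOR 1 = 1
Nim-value of the tree = 1

1


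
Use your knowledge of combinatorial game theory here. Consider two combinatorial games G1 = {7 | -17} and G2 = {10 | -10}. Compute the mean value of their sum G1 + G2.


G1 = {7 | -17}, G2 = {10 | -10}
Each is a switch {a | b} with numbers a > b; its mean value is (a + b)/2, and mean value is additive over game sums: m(G1 + G2) = m(G1) + m(G2).
Mean of G1 = (7 + (-17))/2 = -10/2 = -5
Mean of G2 = (10 + (-10))/2 = 0/2 = 0
Mean of G1 + G2 = -5 + 0 = -5

-5


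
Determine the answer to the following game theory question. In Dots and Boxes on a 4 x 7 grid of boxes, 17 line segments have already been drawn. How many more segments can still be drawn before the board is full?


Grid: 4 x 7 boxes, i.e. 5 rows and 8 columns of dots.
Horizontal edges: (rows + 1) * cols = 5 * 7 = 35
Vertical edges: rows * (cols + 1) = 4 * 8 = 32
Total edges: 35 + 32 = 67
Edges drawn: 17
Remaining: 67 - 17 = 50

50


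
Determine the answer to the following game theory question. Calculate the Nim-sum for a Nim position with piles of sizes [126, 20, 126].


We need the XOR (exclusive or) of all pile sizes.
After XOR-ing pile 1 (size 126): 0 XOR 126 = 126
After XOR-ing pile 2 (size 20): 126 XOR 20 = 106
After XOR-ing pile 3 (size 126): 106 XOR 126 = 20
The Nim-value of this position is 20.

20


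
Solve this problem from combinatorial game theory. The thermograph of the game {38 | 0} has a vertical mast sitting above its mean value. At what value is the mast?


Game = {38 | 0}, a switch {a | b} with numbers a > b.
Its thermograph has left wall a - t and right wall b + t, which meet at t = (a - b)/2, where both equal (a + b)/2. So the mast (mean value) is at (a + b)/2.
Mean = (38 + (0))/2 = 38/2 = 19

19


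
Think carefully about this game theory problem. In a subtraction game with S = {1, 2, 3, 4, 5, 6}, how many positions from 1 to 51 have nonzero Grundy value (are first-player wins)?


Subtraction set S = {1, 2, 3, 4, 5, 6}, so G(n) = n mod 7.
G(n) = 0 when n is a multiple of 7.
Multiples of 7 in [1, 51]: 7
N-positions (nonzero Grundy) = 51 - 7 = 44

44


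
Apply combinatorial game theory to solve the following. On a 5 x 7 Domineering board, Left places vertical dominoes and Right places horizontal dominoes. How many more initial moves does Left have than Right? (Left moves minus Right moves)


Board is 5 x 7 (rows x cols).
Left (vertical) placements: (rows-1) * cols = 4 * 7 = 28
Right (horizontal) placements: rows * (cols-1) = 5 * 6 = 30
Advantage = Left - Right = 28 - 30 = -2

-2


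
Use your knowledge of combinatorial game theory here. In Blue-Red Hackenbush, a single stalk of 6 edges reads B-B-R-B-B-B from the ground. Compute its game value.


Edges (from ground): B-B-R-B-B-B
By Berlekamp's sign-expansion rule, a Blue-Red Hackenbush stalk has the value of the surreal number whose sign sequence is the edge sequence with B -> + and R -> -.
Sign sequence: ++-+++
Trace the sign expansion in the surreal number tree, starting from 0:
Edge 1: B (sign +) -> bounds (0, +inf), value = 1
Edge 2: B (sign +) -> bounds (1, +inf), value = 2
Edge 3: R (sign -) -> bounds (1, 2), value = 3/2
Edge 4: B (sign +) -> bounds (3/2, 2), value = 7/4
Edge 5: B (sign +) -> bounds (7/4, 2), value = 15/8
Edge 6: B (sign +) -> bounds (15/8, 2), value = 31/16
Game value = 31/16

31/16


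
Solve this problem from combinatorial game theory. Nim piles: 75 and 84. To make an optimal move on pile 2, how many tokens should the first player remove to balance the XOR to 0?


Piles: 75 and 84
Current XOR: 75 XOR 84 = 31 (non-zero, so this is an N-position).
To make the XOR zero, we need to find a move that balances the piles.
For pile 2 (size 84): target = 84 XOR 31 = 75
We reduce pile 2 from 84 to 75.
Tokens removed: 84 - 75 = 9
Verification: 75 XOR 75 = 0

9


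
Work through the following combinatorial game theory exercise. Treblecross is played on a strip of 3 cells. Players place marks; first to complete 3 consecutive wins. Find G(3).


Treblecross: place X on empty cells; 3-in-a-row wins.
Playing within two cells of an existing X lets the opponent win at once, so sensible play treats the cells i-2..i+2 around each X as dead. The player left with no safe cell loses, so this is a normal-play take-away game on strips of safe cells.
Placing X at cell i (0-indexed) of a strip of k safe cells leaves independent strips of sizes max(0, i-2) and max(0, k-i-3). Hence G(k) = mex{ G(max(0,i-2)) XOR G(max(0,k-i-3)) : 0 <= i < k }, with G(0) = 0.
G(1): splits (0,0):0^0=0 -> mex({0}) = 1
G(2): splits (0,0):0^0=0 -> mex({0}) = 1
G(3): splits (0,0):0^0=0 -> mex({0}) = 1
Therefore G(3) = 1.

1


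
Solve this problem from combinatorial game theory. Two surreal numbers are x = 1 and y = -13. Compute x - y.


x = 1, y = -13
x - y = 1 - -13 = 14

14


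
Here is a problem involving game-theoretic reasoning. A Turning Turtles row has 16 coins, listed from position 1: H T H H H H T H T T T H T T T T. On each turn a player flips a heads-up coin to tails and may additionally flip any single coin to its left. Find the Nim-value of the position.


Coins: H T H H H H T H T T T H T T T T
Key fact: a single head at position k behaves exactly like a Nim heap of size k (turning it to T and optionally flipping a coin at j < k corresponds to moving the heap from k to j, or to 0), and heads combine as a disjunctive sum (two heads at the same place would cancel, matching j XOR j = 0). So the Nim-value is the XOR of the 1-indexed positions of the heads.
Face-up positions (1-indexed): [1, 3, 4, 5, 6, 8, 12]
XOR 0 with 1: 0 XOR 1 = 1
XOR 1 with 3: 1 XOR 3 = 2
XOR 2 with 4: 2 XOR 4 = 6
XOR 6 with 5: 6 XOR 5 = 3
XOR 3 with 6: 3 XOR 6 = 5
XOR 5 with 8: 5 XOR 8 = 13
XOR 13 with 12: 13 XOR 12 = 1
Nim-value = 1

1


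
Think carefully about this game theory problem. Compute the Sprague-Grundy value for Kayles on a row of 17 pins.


Kayles: a move removes 1 or 2 adjacent pins from a contiguous row.
Removing pins from a row of k leaves two independent rows (a, b) with a + b = k - 1 (one pin) or a + b = k - 2 (two pins); an end removal gives a = 0.
By Sprague-Grundy, G(k) = mex{ G(a) XOR G(b) } over all these splits. G(0) = 0.
G(1): splits (0,0):0^0=0 -> mex({0}) = 1
G(2): splits (0,1):0^1=1 (0,0):0^0=0 -> mex({0, 1}) = 2
G(3): splits (0,2):0^2=2 (1,1):1^1=0 (0,1):0^1=1 -> mex({0, 1, 2}) = 3
G(4): splits (0,3):0^3=3 (1,2):1^2=3 (0,2):0^2=2 (1,1):1^1=0 -> mex({0, 2, 3}) = 1
G(5): splits (0,4):0^1=1 (1,3):1^3=2 (2,2):2^2=0 (0,3):0^3=3 (1,2):1^2=3 -> mex({0, 1, 2, 3}) = 4
G(6) = mex({0, 1, 2, 4}) = 3
G(7) = mex({0, 1, 3, 4, 5}) = 2
G(8) = mex({0, 2, 3, 5, 6}) = 1
G(9) = mex({0, 1, 2, 3, 6, 7}) = 4
G(10) = mex({0, 1, 3, 4, 5, 7}) = 2
G(11) = mex({0, 1, 2, 3, 4, 5}) = 6
G(12) = mex({0, 1, 2, 3, 5, 6, 7}) = 4
G(13) = mex({0, 2, 3, 4, 6, 7}) = 1
G(14) = mex({0, 1, 4, 5, 6, 7}) = 2
G(15) = mex({0, 1, 2, 3, 4, 5, 6}) = 7
G(16) = mex({0, 2, 3, 5, 6, 7}) = 1
G(17) = mex({0, 1, 2, 3, 5, 6, 7}) = 4
Therefore G(17) = 4.

4


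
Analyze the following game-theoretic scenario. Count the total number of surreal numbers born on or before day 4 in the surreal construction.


Day 0: {|} = 0 is born. Count = 1.
Day n: the number of surreal numbers born by day n is 2^(n+1) - 1.
By day 0: 2^1 - 1 = 1
By day 1: 2^2 - 1 = 3
By day 2: 2^3 - 1 = 7
By day 3: 2^4 - 1 = 15
By day 4: 2^5 - 1 = 31
By day 4: 31 surreal numbers.

31


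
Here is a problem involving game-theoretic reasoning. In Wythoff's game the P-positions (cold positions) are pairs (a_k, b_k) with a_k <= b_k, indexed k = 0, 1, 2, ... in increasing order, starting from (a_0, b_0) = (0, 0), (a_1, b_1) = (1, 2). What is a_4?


By Wythoff's theorem, a_k = floor(k * phi) and b_k = floor(k * phi^2) = a_k + k, where phi = (1 + sqrt(5))/2 is the golden ratio.
phi = (1 + sqrt(5))/2 = 1.618034
k = 4
k * phi = 4 * 1.618034 = 6.472136
a_4 = floor(k * phi) = 6

6


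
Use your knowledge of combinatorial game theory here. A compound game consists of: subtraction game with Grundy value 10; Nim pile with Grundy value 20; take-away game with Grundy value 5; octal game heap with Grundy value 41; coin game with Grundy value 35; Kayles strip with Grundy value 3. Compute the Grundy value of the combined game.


By the Sprague-Grundy theorem, the Grundy value of a sum of games is the XOR of individual Grundy values.
subtraction game: Grundy value = 10. Running XOR: 0 XOR 10 = 10
Nim pile: Grundy value = 20. Running XOR: 10 XOR 20 = 30
take-away game: Grundy value = 5. Running XOR: 30 XOR 5 = 27
octal game heap: Grundy value = 41. Running XOR: 27 XOR 41 = 50
coin game: Grundy value = 35. Running XOR: 50 XOR 35 = 17
Kayles strip: Grundy value = 3. Running XOR: 17 XOR 3 = 18
The combined Grundy value is 18.

18


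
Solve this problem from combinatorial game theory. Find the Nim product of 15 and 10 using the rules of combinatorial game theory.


Nim multiplication is bilinear over XOR: (u XOR v) * w = (u*w) XOR (v*w).
So we split each operand into its bit components and XOR the pairwise Nim products.
15 = 1 + 2 + 4 + 8 (as XOR of powers of 2).
10 = 2 + 8 (as XOR of powers of 2).
Using the standard Nim-product table on single bits:
  2*2 = 3,   2*4 = 8,   2*8 = 12,
  4*4 = 6,   4*8 = 11,  8*8 = 13,
and  1*x = x (identity), k*l = l*k (commutative).
Pairwise Nim products:
  1 * 2 = 2
  1 * 8 = 8
  2 * 2 = 3
  2 * 8 = 12
  4 * 2 = 8
  4 * 8 = 11
  8 * 2 = 12
  8 * 8 = 13
XOR them: 2 XOR 8 XOR 3 XOR 12 XOR 8 XOR 11 XOR 12 XOR 13 = 7.
Result: 15 * 10 = 7 (in Nim).

7


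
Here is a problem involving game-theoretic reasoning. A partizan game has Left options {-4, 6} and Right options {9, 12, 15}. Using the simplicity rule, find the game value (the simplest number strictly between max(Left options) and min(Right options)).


Left options: {-4, 6}, max = 6
Right options: {9, 12, 15}, min = 9
All options are numbers and max(Left) < min(Right), so by the simplicity theorem the value is the simplest (earliest-born) number strictly between 6 and 9.
Integers 7 through 8 all lie strictly between 6 and 9.
Among integers, the simplest (lowest birthday = smallest |n|; 0 is born on day 0, +-n on day n) is 7.
No non-integer in the interval can be simpler: if x is a non-integer in the interval, then floor(x) or ceil(x) also lies in the interval (the interval contains an integer), and both are proper prefixes of x's sign expansion, i.e. born earlier. So the game value is 7.
Game value = 7

7


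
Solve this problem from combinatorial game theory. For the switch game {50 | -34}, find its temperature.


The game is {50 | -34}, a switch {a | b} with numbers a > b.
Cooling {a | b} by t gives {a - t | b + t}, which stops being hot when a - t = b + t, i.e. at t = (a - b)/2. So the temperature of a switch is (a - b)/2.
Temperature = (Left option - Right option) / 2
= (50 - (-34)) / 2
= 84 / 2
= 42

42


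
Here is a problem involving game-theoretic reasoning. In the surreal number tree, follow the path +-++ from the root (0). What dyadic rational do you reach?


Sign expansion: +-++
Rule: track bounds (lo, hi), initially (-inf, +inf). On '+', the current value becomes lo and we move to the simplest number in (value, hi): value + 1 if hi = +inf, otherwise the midpoint (value + hi)/2. On '-', the current value becomes hi and we move to value - 1 if lo = -inf, otherwise the midpoint (lo + value)/2.
Start at 0.
Step 1: sign = +, move right. Bounds: (0, +inf). Value = 1
Step 2: sign = -, move left. Bounds: (0, 1). Value = 1/2
Step 3: sign = +, move right. Bounds: (1/2, 1). Value = 3/4
Step 4: sign = +, move right. Bounds: (3/4, 1). Value = 7/8
The surreal number with sign expansion +-++ is 7/8.

7/8


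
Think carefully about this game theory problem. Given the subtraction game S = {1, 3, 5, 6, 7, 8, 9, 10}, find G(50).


The subtraction set is S = {1, 3, 5, 6, 7, 8, 9, 10}.
G(k) = mex{ G(k - s) : s in S, s <= k }. We compute iteratively: G(0) = 0.
G(1) = mex({0}) = 1
G(2) = mex({1}) = 0
G(3) = mex({0}) = 1
G(4) = mex({1}) = 0
G(5) = mex({0}) = 1
G(6) = mex({0, 1}) = 2
G(7) = mex({0, 1, 2}) = 3
G(8) = mex({0, 1, 3}) = 2
G(9) = mex({0, 1, 2}) = 3
G(10) = mex({0, 1, 3}) = 2
G(11) = mex({0, 1, 2}) = 3
G(12) = mex({0, 1, 2, 3}) = 4
G(13) = mex({0, 1, 2, 3, 4}) = 5
G(14) = mex({0, 1, 2, 3, 5}) = 4
G(15) = mex({1, 2, 3, 4}) = 0
G(16) = mex({0, 2, 3, 5}) = 1
G(17) = mex({1, 2, 3, 4}) = 0
G(18) = mex({0, 2, 3, 4, 5}) = 1
G(19) = mex({1, 2, 3, 4, 5}) = 0
G(20) = mex({0, 2, 3, 4, 5}) = 1
G(21) = mex({0, 1, 3, 4, 5}) = 2
G(22) = mex({0, 1, 2, 4, 5}) = 3
G(23) = mex({0, 1, 3, 4, 5}) = 2
G(24) = mex({0, 1, 2, 4}) = 3
Observe that G(15)..G(24) = 0, 1, 0, 1, 0, 1, 2, 3, 2, 3 repeats G(0)..G(9) = 0, 1, 0, 1, 0, 1, 2, 3, 2, 3.
For k >= max(S) = 10, G(k) is determined by the previous 10 values G(k-10)..G(k-1); a window of 10 consecutive values has recurred shifted by 15, so by induction G(k + 15) = G(k) for all k >= 0: the sequence is periodic from the start with period 15.
One period: G(0..14) = 0, 1, 0, 1, 0, 1, 2, 3, 2, 3, 2, 3, 4, 5, 4.
50 mod 15 = 5, so G(50) = G(5) = 1.

1


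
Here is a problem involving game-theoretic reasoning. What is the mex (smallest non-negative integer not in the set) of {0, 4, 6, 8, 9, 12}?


Set = {0, 4, 6, 8, 9, 12}
0 is in the set.
1 is NOT in the set. This is the mex.
mex = 1

1


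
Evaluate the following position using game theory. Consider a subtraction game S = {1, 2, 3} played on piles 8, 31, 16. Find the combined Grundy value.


Subtraction set: {1, 2, 3}
For this subtraction set, G(n) = n mod 4 (period = max + 1 = 4).
Pile 1 (size 8): G(8) = 8 mod 4 = 0
Pile 2 (size 31): G(31) = 31 mod 4 = 3
Pile 3 (size 16): G(16) = 16 mod 4 = 0
Total Grundy value = XOR of all: 0 XOR 3 XOR 0 = 3

3


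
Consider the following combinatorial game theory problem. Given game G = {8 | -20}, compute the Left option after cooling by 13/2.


Original game: {8 | -20} (a switch {a | b} with a > b).
Cooling by t (for t below the temperature (a - b)/2 = 14) taxes each move by t: {a | b} cooled by t is {a - t | b + t}.
Cooling amount: t = 13/2
Cooled Left option: 8 - 13/2 = 3/2
Cooled Right option: -20 + 13/2 = -27/2
Cooled game: {3/2 | -27/2}
Left option = 3/2

3/2


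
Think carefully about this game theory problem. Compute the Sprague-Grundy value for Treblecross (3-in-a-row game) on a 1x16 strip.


Treblecross: place X on empty cells; 3-in-a-row wins.
Playing within two cells of an existing X lets the opponent win at once, so sensible play treats the cells i-2..i+2 around each X as dead. The player left with no safe cell loses, so this is a normal-play take-away game on strips of safe cells.
Placing X at cell i (0-indexed) of a strip of k safe cells leaves independent strips of sizes max(0, i-2) and max(0, k-i-3). Hence G(k) = mex{ G(max(0,i-2)) XOR G(max(0,k-i-3)) : 0 <= i < k }, with G(0) = 0.
G(1): splits (0,0):0^0=0 -> mex({0}) = 1
G(2): splits (0,0):0^0=0 -> mex({0}) = 1
G(3): splits (0,0):0^0=0 -> mex({0}) = 1
G(4): splits (0,1):0^1=1 (0,0):0^0=0 -> mex({0, 1}) = 2
G(5): splits (0,2):0^1=1 (0,1):0^1=1 (0,0):0^0=0 -> mex({0, 1}) = 2
G(6) = mex({1}) = 0
G(7) = mex({0, 1, 2}) = 3
G(8) = mex({0, 1, 2}) = 3
G(9) = mex({0, 2}) = 1
G(10) = mex({0, 2, 3}) = 1
G(11) = mex({0, 3}) = 1
G(12) = mex({1, 3}) = 0
G(13) = mex({0, 1, 2, 3}) = 4
G(14) = mex({0, 1, 2}) = 3
G(15) = mex({0, 1, 2}) = 3
G(16) = mex({0, 1, 2, 4}) = 3
Therefore G(16) = 3.

3


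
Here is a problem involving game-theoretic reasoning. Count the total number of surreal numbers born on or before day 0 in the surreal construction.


Day 0: {|} = 0 is born. Count = 1.
Day n: the number of surreal numbers born by day n is 2^(n+1) - 1.
By day 0: 2^1 - 1 = 1
By day 0: 1 surreal numbers.

1


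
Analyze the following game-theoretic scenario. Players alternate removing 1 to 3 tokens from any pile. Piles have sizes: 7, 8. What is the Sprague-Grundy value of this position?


Subtraction set: {1, 2, 3}
For this subtraction set, G(n) = n mod 4 (period = max + 1 = 4).
Pile 1 (size 7): G(7) = 7 mod 4 = 3
Pile 2 (size 8): G(8) = 8 mod 4 = 0
Total Grundy value = XOR of all: 3 XOR 0 = 3

3


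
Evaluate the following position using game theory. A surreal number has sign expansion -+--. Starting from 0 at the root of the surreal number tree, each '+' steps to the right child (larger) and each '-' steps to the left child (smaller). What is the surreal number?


Sign expansion: -+--
Rule: track bounds (lo, hi), initially (-inf, +inf). On '+', the current value becomes lo and we move to the simplest number in (value, hi): value + 1 if hi = +inf, otherwise the midpoint (value + hi)/2. On '-', the current value becomes hi and we move to value - 1 if lo = -inf, otherwise the midpoint (lo + value)/2.
Start at 0.
Step 1: sign = -, move left. Bounds: (-inf, 0). Value = -1
Step 2: sign = +, move right. Bounds: (-1, 0). Value = -1/2
Step 3: sign = -, move left. Bounds: (-1, -1/2). Value = -3/4
Step 4: sign = -, move left. Bounds: (-1, -3/4). Value = -7/8
The surreal number with sign expansion -+-- is -7/8.

-7/8


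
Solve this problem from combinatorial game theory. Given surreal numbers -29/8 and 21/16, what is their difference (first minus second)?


x = -29/8, y = 21/16
Converting to common denominator: 16
x = -58/16, y = 21/16
x - y = -29/8 - 21/16 = -79/16

-79/16


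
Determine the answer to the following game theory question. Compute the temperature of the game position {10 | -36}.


The game is {10 | -36}, a switch {a | b} with numbers a > b.
Cooling {a | b} by t gives {a - t | b + t}, which stops being hot when a - t = b + t, i.e. at t = (a - b)/2. So the temperature of a switch is (a - b)/2.
Temperature = (Left option - Right option) / 2
= (10 - (-36)) / 2
= 46 / 2
= 23

23


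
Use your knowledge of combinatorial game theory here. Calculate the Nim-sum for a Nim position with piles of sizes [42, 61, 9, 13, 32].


We need the XOR (exclusive or) of all pile sizes.
After XOR-ing pile 1 (size 42): 0 XOR 42 = 42
After XOR-ing pile 2 (size 61): 42 XOR 61 = 23
After XOR-ing pile 3 (size 9): 23 XOR 9 = 30
After XOR-ing pile 4 (size 13): 30 XOR 13 = 19
After XOR-ing pile 5 (size 32): 19 XOR 32 = 51
The Nim-value of this position is 51.

51


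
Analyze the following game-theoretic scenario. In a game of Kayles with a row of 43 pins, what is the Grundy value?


Kayles: a move removes 1 or 2 adjacent pins from a contiguous row.
Removing pins from a row of k leaves two independent rows (a, b) with a + b = k - 1 (one pin) or a + b = k - 2 (two pins); an end removal gives a = 0.
By Sprague-Grundy, G(k) = mex{ G(a) XOR G(b) } over all these splits. G(0) = 0.
G(1): splits (0,0):0^0=0 -> mex({0}) = 1
G(2): splits (0,1):0^1=1 (0,0):0^0=0 -> mex({0, 1}) = 2
G(3): splits (0,2):0^2=2 (1,1):1^1=0 (0,1):0^1=1 -> mex({0, 1, 2}) = 3
G(4): splits (0,3):0^3=3 (1,2):1^2=3 (0,2):0^2=2 (1,1):1^1=0 -> mex({0, 2, 3}) = 1
G(5): splits (0,4):0^1=1 (1,3):1^3=2 (2,2):2^2=0 (0,3):0^3=3 (1,2):1^2=3 -> mex({0, 1, 2, 3}) = 4
G(6) = mex({0, 1, 2, 4}) = 3
G(7) = mex({0, 1, 3, 4, 5}) = 2
G(8) = mex({0, 2, 3, 5, 6}) = 1
G(9) = mex({0, 1, 2, 3, 6, 7}) = 4
G(10) = mex({0, 1, 3, 4, 5, 7}) = 2
G(11) = mex({0, 1, 2, 3, 4, 5}) = 6
G(12) = mex({0, 1, 2, 3, 5, 6, 7}) = 4
G(13) = mex({0, 2, 3, 4, 6, 7}) = 1
G(14) = mex({0, 1, 4, 5, 6, 7}) = 2
G(15) = mex({0, 1, 2, 3, 4, 5, 6}) = 7
G(16) = mex({0, 2, 3, 5, 6, 7}) = 1
G(17) = mex({0, 1, 2, 3, 5, 6, 7}) = 4
G(18) = mex({0, 1, 2, 4, 5, 6}) = 3
G(19) = mex({0, 1, 3, 4, 5, 7}) = 2
G(20) = mex({0, 2, 3, 4, 5, 6, 7}) = 1
G(21) = mex({0, 1, 2, 3, 5, 6, 7}) = 4
G(22) = mex({0, 1, 2, 3, 4, 5, 7}) = 6
G(23) = mex({0, 1, 2, 3, 4, 5, 6}) = 7
G(24) = mex({0, 1, 2, 3, 5, 6, 7}) = 4
G(25) = mex({0, 2, 3, 4, 6, 7}) = 1
G(26) = mex({0, 1, 3, 4, 5, 6, 7}) = 2
G(27) = mex({0, 1, 2, 3, 4, 5, 6, 7}) = 8
G(28) = mex({0, 1, 2, 3, 4, 6, 7, 8}) = 5
G(29) = mex({0, 1, 2, 3, 5, 6, 7, 8, 9}) = 4
G(30) = mex({0, 1, 2, 3, 4, 5, 6, 9, 10}) = 7
G(31) = mex({0, 1, 3, 4, 5, 7, 10, 11}) = 2
G(32) = mex({0, 2, 3, 4, 5, 6, 7, 9, 11}) = 1
G(33) = mex({0, 1, 2, 3, 4, 5, 6, 7, 9, 12}) = 8
G(34) = mex({0, 1, 2, 3, 4, 5, 7, 8, 11, 12}) = 6
G(35) = mex({0, 1, 2, 3, 4, 5, 6, 8, 9, 10, 11}) = 7
G(36) = mex({0, 1, 2, 3, 5, 6, 7, 9, 10}) = 4
G(37) = mex({0, 2, 3, 4, 6, 7, 9, 10, 11, 12}) = 1
G(38) = mex({0, 1, 3, 4, 5, 6, 7, 9, 10, 11, 12}) = 2
G(39) = mex({0, 1, 2, 4, 5, 6, 7, 9, 10, 12, 14}) = 3
G(40) = mex({0, 2, 3, 4, 6, 7, 11, 12, 14}) = 1
G(41) = mex({0, 1, 2, 3, 5, 6, 7, 9, 10, 11, 12}) = 4
G(42) = mex({0, 1, 2, 3, 4, 5, 6, 9, 10}) = 7
G(43) = mex({0, 1, 3, 4, 5, 7, 9, 10, 12, 15}) = 2
Therefore G(43) = 2.

2


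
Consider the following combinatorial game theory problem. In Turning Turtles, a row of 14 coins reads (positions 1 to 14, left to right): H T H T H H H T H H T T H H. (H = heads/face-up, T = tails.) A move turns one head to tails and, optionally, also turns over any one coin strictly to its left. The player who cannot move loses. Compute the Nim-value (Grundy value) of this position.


Coins: H T H T H H H T H H T T H H
Key fact: a single head at position k behaves exactly like a Nim heap of size k (turning it to T and optionally flipping a coin at j < k corresponds to moving the heap from k to j, or to 0), and heads combine as a disjunctive sum (two heads at the same place would cancel, matching j XOR j = 0). So the Nim-value is the XOR of the 1-indexed positions of the heads.
Face-up positions (1-indexed): [1, 3, 5, 6, 7, 9, 10, 13, 14]
XOR 0 with 1: 0 XOR 1 = 1
XOR 1 with 3: 1 XOR 3 = 2
XOR 2 with 5: 2 XOR 5 = 7
XOR 7 with 6: 7 XOR 6 = 1
XOR 1 with 7: 1 XOR 7 = 6
XOR 6 with 9: 6 XOR 9 = 15
XOR 15 with 10: 15 XOR 10 = 5
XOR 5 with 13: 5 XOR 13 = 8
XOR 8 with 14: 8 XOR 14 = 6
Nim-value = 6

6


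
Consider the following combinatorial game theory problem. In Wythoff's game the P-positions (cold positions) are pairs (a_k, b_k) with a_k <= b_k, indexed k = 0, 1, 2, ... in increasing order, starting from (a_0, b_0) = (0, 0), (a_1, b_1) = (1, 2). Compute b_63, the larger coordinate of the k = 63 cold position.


By Wythoff's theorem, a_k = floor(k * phi) and b_k = floor(k * phi^2) = a_k + k, where phi = (1 + sqrt(5))/2 is the golden ratio.
phi = (1 + sqrt(5))/2 = 1.618034
phi^2 = phi + 1 = 2.618034
k = 63
k * phi^2 = 63 * 2.618034 = 164.936141
b_63 = floor(k * phi^2) = 164 (check: a_63 + k = 101 + 63 = 164)

164


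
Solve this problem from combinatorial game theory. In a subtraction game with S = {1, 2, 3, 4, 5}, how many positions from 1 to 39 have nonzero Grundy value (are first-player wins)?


Subtraction set S = {1, 2, 3, 4, 5}, so G(n) = n mod 6.
G(n) = 0 when n is a multiple of 6.
Multiples of 6 in [1, 39]: 6
N-positions (nonzero Grundy) = 39 - 6 = 33

33


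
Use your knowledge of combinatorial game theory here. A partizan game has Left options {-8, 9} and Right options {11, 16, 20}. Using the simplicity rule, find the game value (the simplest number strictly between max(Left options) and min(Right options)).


Left options: {-8, 9}, max = 9
Right options: {11, 16, 20}, min = 11
All options are numbers and max(Left) < min(Right), so by the simplicity theorem the value is the simplest (earliest-born) number strictly between 9 and 11.
The only integer strictly between 9 and 11 is 10.
No non-integer in the interval can be simpler: if x is a non-integer in the interval, then floor(x) or ceil(x) also lies in the interval (the interval contains an integer), and both are proper prefixes of x's sign expansion, i.e. born earlier. So the game value is 10.
Game value = 10

10


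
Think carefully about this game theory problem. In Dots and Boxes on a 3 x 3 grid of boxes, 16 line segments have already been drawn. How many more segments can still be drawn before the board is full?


Grid: 3 x 3 boxes, i.e. 4 rows and 4 columns of dots.
Horizontal edges: (rows + 1) * cols = 4 * 3 = 12
Vertical edges: rows * (cols + 1) = 3 * 4 = 12
Total edges: 12 + 12 = 24
Edges drawn: 16
Remaining: 24 - 16 = 8

8


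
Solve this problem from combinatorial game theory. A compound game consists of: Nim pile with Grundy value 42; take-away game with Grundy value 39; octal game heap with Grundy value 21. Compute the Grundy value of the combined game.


By the Sprague-Grundy theorem, the Grundy value of a sum of games is the XOR of individual Grundy values.
Nim pile: Grundy value = 42. Running XOR: 0 XOR 42 = 42
take-away game: Grundy value = 39. Running XOR: 42 XOR 39 = 13
octal game heap: Grundy value = 21. Running XOR: 13 XOR 21 = 24
The combined Grundy value is 24.

24


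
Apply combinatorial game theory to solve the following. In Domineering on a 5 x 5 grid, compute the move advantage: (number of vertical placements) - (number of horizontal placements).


Board is 5 x 5 (rows x cols).
Left (vertical) placements: (rows-1) * cols = 4 * 5 = 20
Right (horizontal) placements: rows * (cols-1) = 5 * 4 = 20
Advantage = Left - Right = 20 - 20 = 0

0


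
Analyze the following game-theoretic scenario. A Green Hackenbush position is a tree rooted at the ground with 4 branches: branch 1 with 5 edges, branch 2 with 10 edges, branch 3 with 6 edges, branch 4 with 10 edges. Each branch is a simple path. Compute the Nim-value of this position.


The tree has 4 branches from the ground vertex.
In Green Hackenbush, the Nim-value of a simple path of length k is k.
Branch 1: length 5, Nim-value = 5
Branch 2: length 10, Nim-value = 10
Branch 3: length 6, Nim-value = 6
Branch 4: length 10, Nim-value = 10
Total Nim-value = XOR of all branch values:
0 XOR 5 = 5
5 XOR 10 = 15
15 XOR 6 = 9
9 XOR 10 = 3
Nim-value of the tree = 3

3


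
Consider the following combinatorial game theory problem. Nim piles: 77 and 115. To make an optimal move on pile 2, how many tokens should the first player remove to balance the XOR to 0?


Piles: 77 and 115
Current XOR: 77 XOR 115 = 62 (non-zero, so this is an N-position).
To make the XOR zero, we need to find a move that balances the piles.
For pile 2 (size 115): target = 115 XOR 62 = 77
We reduce pile 2 from 115 to 77.
Tokens removed: 115 - 77 = 38
Verification: 77 XOR 77 = 0

38


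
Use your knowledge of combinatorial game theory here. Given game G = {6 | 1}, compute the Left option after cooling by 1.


Original game: {6 | 1} (a switch {a | b} with a > b).
Cooling by t (for t below the temperature (a - b)/2 = 5/2) taxes each move by t: {a | b} cooled by t is {a - t | b + t}.
Cooling amount: t = 1
Cooled Left option: 6 - 1 = 5
Cooled Right option: 1 + 1 = 2
Cooled game: {5 | 2}
Left option = 5

5
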